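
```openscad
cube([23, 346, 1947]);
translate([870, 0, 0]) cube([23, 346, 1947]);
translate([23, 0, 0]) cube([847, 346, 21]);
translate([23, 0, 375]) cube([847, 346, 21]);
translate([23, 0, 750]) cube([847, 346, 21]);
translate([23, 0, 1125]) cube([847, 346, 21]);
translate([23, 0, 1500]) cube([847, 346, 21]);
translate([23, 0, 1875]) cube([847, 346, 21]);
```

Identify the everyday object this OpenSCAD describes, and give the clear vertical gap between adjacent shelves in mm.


A bookshelf. The clear shelf gap is 354 mm.

Two tall side panels with 6 horizontal boards between them — a bookshelf. The first two shelf undersides are at z = 0 and z = 375; with shelf thickness 21, the clear gap is 375 − 0 − 21 = 354 mm.


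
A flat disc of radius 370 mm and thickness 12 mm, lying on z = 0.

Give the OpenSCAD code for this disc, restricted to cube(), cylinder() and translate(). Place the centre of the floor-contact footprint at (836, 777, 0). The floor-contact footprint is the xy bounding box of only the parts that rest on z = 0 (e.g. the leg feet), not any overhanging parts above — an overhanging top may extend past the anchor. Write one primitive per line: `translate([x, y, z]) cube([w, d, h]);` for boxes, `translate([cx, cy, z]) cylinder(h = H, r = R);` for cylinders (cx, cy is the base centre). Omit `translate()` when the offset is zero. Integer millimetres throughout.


translate([836, 777, 0]) cylinder(h = 12, r = 370);


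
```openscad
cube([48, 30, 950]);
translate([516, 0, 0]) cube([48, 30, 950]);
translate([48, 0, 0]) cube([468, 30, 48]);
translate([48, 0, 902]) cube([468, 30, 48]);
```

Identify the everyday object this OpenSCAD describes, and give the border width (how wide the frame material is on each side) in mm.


A picture frame. The border width is 48 mm.

Four thin pieces enclosing a rectangular opening — a picture frame. The two full-height stiles are 950 mm tall; the top rail sits at z = 902 and is 48 mm tall, so the border above the opening is 950 − 902 = 48 mm, matching the stile x-width.


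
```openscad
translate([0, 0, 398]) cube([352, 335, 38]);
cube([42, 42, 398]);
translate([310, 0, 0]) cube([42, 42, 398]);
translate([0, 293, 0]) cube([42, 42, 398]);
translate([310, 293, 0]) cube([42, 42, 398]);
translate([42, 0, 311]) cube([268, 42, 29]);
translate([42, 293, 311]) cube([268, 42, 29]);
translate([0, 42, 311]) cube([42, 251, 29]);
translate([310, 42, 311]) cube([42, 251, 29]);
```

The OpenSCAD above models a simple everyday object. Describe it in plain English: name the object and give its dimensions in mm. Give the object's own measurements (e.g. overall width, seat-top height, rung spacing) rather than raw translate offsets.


A four-legged stool. The seat is a 352×335×38 mm slab whose top surface is at z = 436 mm; four square legs, each 42×42 mm in cross-section, run from the floor (z = 0) to the underside of the seat, each flush with a corner of the seat. Four stretchers, 42 mm wide and 29 mm tall, connect adjacent legs with their undersides at z = 311 mm, each running between the inner faces of the legs it joins and aligned with the legs' outer faces on the other axis.


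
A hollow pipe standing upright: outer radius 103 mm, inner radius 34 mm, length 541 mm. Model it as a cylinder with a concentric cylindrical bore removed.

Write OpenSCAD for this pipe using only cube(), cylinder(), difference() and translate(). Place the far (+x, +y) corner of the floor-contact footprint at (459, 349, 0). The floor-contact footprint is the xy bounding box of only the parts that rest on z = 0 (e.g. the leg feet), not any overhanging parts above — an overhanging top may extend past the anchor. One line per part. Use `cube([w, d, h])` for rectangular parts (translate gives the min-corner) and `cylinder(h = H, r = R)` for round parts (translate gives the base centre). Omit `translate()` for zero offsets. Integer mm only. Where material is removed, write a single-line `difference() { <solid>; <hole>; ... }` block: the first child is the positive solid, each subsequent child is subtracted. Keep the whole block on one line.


difference() { translate([356, 246, 0]) cylinder(h = 541, r = 103); translate([356, 246, 0]) cylinder(h = 541, r = 34); }


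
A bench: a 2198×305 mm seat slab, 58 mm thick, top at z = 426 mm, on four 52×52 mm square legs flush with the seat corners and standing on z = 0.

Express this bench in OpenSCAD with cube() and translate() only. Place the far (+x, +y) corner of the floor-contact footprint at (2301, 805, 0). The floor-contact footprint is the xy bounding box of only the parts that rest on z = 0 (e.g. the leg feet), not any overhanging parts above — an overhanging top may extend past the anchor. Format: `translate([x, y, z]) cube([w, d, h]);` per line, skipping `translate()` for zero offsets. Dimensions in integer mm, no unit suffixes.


translate([103, 500, 368]) cube([2198, 305, 58]);
translate([103, 500, 0]) cube([52, 52, 368]);
translate([103, 753, 0]) cube([52, 52, 368]);
translate([2249, 500, 0]) cube([52, 52, 368]);
translate([2249, 753, 0]) cube([52, 52, 368]);


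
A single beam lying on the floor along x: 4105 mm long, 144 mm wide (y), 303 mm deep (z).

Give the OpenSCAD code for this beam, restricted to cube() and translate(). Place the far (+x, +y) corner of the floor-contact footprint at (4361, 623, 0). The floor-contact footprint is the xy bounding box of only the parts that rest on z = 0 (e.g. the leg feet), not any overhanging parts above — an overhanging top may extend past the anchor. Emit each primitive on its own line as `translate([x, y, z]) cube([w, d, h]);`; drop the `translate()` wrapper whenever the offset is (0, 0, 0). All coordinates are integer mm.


translate([256, 479, 0]) cube([4105, 144, 303]);


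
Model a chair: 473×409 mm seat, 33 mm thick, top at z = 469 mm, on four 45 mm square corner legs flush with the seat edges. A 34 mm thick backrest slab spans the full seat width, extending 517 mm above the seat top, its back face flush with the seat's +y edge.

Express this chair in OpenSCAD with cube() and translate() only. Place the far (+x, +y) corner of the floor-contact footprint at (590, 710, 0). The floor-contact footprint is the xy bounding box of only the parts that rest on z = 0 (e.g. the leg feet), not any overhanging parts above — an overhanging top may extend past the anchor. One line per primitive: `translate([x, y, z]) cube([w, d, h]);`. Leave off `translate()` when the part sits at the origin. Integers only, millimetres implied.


// leg_h = 469 - 33 = 436
translate([117, 301, 436]) cube([473, 409, 33]);
translate([117, 301, 0]) cube([45, 45, 436]);
translate([545, 301, 0]) cube([45, 45, 436]);
translate([117, 665, 0]) cube([45, 45, 436]);
translate([545, 665, 0]) cube([45, 45, 436]);
translate([117, 676, 469]) cube([473, 34, 517]);


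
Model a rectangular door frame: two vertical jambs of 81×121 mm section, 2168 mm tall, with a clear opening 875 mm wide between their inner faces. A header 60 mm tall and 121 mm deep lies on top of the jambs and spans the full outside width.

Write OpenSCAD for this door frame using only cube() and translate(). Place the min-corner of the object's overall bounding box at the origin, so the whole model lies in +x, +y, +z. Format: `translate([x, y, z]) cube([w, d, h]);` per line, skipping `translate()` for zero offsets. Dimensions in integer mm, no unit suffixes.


cube([81, 121, 2168]);
translate([956, 0, 0]) cube([81, 121, 2168]);
translate([0, 0, 2168]) cube([1037, 121, 60]);


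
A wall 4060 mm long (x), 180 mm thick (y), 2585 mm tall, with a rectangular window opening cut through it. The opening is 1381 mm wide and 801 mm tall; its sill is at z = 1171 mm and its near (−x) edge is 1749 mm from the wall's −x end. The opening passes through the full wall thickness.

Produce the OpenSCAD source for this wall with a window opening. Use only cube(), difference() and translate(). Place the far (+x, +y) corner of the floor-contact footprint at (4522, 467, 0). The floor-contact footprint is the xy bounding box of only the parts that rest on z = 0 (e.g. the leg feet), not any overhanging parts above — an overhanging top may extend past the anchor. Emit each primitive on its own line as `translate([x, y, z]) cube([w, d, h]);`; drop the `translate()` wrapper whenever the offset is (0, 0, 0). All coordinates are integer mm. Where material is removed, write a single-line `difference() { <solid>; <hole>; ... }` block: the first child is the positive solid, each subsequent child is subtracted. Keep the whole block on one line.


difference() { translate([462, 287, 0]) cube([4060, 180, 2585]); translate([2211, 287, 1171]) cube([1381, 180, 801]); }


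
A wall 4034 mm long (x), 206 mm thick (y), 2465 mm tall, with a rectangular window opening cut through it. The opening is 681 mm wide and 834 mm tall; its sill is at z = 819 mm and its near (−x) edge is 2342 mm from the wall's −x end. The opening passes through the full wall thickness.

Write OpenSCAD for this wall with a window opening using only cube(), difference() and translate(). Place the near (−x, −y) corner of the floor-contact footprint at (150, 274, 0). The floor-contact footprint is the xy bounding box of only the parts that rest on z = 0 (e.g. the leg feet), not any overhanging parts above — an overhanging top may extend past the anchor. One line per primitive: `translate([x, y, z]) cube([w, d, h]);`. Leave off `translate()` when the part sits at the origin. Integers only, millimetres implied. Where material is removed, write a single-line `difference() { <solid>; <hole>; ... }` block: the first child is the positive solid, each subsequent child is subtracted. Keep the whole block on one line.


difference() { translate([150, 274, 0]) cube([4034, 206, 2465]); translate([2492, 274, 819]) cube([681, 206, 834]); }


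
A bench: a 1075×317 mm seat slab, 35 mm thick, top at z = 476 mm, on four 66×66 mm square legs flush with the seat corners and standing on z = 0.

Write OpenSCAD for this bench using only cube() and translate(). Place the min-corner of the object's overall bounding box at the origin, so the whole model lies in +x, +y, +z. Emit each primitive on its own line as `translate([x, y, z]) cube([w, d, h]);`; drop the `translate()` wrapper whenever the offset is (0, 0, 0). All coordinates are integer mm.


translate([0, 0, 441]) cube([1075, 317, 35]);
cube([66, 66, 441]);
translate([0, 251, 0]) cube([66, 66, 441]);
translate([1009, 0, 0]) cube([66, 66, 441]);
translate([1009, 251, 0]) cube([66, 66, 441]);


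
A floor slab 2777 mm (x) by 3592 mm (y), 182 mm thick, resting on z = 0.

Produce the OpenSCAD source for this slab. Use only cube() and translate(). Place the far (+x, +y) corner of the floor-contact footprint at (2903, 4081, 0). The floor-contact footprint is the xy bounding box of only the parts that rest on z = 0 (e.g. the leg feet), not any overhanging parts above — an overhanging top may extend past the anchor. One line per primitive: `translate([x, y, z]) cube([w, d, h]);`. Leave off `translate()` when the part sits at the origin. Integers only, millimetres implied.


translate([126, 489, 0]) cube([2777, 3592, 182]);


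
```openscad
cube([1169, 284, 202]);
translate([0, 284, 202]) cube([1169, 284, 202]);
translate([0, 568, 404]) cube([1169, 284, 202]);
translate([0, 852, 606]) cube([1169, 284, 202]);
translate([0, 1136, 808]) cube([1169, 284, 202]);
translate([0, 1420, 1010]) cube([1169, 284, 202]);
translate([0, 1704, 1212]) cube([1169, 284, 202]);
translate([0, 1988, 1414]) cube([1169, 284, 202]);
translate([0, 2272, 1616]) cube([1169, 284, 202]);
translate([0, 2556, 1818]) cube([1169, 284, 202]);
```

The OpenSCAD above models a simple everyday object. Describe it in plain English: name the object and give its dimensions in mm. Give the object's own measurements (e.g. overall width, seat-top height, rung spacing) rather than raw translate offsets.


A straight staircase of 10 solid steps. Each step is 1169 mm wide (x), 284 mm deep (y, the going) and 202 mm tall (the rise). The first step rests on the floor; each subsequent step sits one going further in +y and one rise higher in +z, directly behind and above the previous step with no overlap.


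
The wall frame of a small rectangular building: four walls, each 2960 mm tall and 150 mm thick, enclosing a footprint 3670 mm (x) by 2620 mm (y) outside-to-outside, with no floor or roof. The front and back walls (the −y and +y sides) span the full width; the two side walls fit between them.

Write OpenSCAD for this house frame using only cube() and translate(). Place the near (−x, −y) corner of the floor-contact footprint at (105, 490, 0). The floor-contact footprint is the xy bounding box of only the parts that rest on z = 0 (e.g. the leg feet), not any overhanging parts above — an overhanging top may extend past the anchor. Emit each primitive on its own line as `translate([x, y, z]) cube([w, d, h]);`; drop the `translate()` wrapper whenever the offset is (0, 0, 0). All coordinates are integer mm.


translate([105, 490, 0]) cube([3670, 150, 2960]);
translate([105, 2960, 0]) cube([3670, 150, 2960]);
translate([105, 640, 0]) cube([150, 2320, 2960]);
translate([3625, 640, 0]) cube([150, 2320, 2960]);


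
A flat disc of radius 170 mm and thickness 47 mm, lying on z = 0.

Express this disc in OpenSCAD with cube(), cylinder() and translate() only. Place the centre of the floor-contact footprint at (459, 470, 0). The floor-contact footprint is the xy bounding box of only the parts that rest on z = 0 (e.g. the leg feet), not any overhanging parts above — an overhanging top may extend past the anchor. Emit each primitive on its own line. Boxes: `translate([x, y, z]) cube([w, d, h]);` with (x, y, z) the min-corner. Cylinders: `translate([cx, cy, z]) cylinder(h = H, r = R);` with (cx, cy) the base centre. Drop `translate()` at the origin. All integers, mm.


translate([459, 470, 0]) cylinder(h = 47, r = 170);


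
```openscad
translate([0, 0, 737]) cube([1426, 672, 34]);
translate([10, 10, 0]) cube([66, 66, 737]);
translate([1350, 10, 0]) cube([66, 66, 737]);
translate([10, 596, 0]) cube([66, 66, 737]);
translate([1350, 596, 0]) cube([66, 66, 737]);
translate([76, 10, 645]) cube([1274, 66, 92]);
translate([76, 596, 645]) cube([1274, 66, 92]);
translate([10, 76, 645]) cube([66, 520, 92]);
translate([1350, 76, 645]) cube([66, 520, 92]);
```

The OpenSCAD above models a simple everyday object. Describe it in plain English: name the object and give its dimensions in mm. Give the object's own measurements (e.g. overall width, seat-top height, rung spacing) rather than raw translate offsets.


A table: top 1426 mm (x) × 672 mm (y), 34 mm thick, upper face at z = 771 mm, on four 66×66 mm square legs, each inset 10 mm from the nearest pair of top edges from z = 0 to the bottom of the top. Four apron rails, 66 mm thick and 92 mm tall, run between adjacent legs with their top edges flush with the underside of the top and their outer faces flush with the legs' outer faces.


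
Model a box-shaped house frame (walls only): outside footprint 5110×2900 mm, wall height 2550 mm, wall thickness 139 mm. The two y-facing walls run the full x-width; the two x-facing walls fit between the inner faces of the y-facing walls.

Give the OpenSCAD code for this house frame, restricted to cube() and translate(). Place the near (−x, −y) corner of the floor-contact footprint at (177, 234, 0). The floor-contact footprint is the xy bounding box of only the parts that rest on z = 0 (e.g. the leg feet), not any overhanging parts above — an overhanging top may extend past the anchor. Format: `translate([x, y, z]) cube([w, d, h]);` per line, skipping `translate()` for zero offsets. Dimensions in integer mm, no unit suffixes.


translate([177, 234, 0]) cube([5110, 139, 2550]);
translate([177, 2995, 0]) cube([5110, 139, 2550]);
translate([177, 373, 0]) cube([139, 2622, 2550]);
translate([5148, 373, 0]) cube([139, 2622, 2550]);


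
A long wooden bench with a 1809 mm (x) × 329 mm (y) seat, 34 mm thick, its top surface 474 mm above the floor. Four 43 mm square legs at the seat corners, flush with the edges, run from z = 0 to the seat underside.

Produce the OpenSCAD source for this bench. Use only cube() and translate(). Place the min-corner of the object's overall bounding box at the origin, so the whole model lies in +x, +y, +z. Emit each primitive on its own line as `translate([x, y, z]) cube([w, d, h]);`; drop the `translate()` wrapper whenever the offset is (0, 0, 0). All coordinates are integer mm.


// leg_h = 474 − 34 = 440
translate([0, 0, 440]) cube([1809, 329, 34]);
cube([43, 43, 440]);
translate([0, 286, 0]) cube([43, 43, 440]);
translate([1766, 0, 0]) cube([43, 43, 440]);
translate([1766, 286, 0]) cube([43, 43, 440]);


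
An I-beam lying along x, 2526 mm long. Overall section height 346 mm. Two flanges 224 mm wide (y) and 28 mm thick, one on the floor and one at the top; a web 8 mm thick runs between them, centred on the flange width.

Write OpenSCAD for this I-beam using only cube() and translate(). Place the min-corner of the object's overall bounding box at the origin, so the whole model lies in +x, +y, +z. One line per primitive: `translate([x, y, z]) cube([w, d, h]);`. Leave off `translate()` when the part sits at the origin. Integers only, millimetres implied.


cube([2526, 224, 28]);
translate([0, 108, 28]) cube([2526, 8, 290]);
translate([0, 0, 318]) cube([2526, 224, 28]);


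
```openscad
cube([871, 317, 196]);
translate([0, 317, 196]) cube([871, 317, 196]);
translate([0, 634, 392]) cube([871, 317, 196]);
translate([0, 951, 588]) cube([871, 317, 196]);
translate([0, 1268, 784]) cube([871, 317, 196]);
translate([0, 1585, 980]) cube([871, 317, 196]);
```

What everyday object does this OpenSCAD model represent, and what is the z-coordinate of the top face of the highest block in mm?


A staircase. The total rise is 1176 mm.

6 identical blocks, each offset up and back from the previous — a staircase. Each step is 196 mm tall and there are 6 of them, so the total rise is 6 × 196 = 1176 mm.


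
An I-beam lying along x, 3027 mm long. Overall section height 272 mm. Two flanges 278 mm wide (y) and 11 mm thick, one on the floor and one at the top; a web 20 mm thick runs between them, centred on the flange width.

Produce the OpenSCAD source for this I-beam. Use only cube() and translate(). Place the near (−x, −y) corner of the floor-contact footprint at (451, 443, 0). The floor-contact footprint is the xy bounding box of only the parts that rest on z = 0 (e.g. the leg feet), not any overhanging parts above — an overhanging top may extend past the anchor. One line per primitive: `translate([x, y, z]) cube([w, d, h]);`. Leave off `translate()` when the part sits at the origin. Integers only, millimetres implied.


translate([451, 443, 0]) cube([3027, 278, 11]);
translate([451, 572, 11]) cube([3027, 20, 250]);
translate([451, 443, 261]) cube([3027, 278, 11]);


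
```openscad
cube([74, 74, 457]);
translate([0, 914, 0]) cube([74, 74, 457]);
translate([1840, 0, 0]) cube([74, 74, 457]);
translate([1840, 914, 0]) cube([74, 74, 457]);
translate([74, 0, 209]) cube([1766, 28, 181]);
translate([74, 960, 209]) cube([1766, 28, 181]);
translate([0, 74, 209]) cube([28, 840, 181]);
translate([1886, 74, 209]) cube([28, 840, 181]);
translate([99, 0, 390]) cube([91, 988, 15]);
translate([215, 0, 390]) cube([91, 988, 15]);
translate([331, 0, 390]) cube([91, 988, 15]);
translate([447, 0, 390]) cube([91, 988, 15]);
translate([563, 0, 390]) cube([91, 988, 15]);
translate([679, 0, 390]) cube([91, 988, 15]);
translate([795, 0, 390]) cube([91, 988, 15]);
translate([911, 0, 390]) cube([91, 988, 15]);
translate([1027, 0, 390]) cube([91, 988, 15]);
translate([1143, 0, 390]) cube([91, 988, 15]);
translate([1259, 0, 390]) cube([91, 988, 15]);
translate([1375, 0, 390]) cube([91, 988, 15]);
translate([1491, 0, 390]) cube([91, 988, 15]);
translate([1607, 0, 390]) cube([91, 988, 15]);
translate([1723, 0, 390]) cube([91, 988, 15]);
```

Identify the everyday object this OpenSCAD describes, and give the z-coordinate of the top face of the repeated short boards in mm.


A bed frame. The slat-top height is 405 mm.

Four posts, four rails, and a row of slats — a bed frame. Slats sit on the rails at z = 209 + 181 = 390; with slat thickness 15, the top is 405 mm.


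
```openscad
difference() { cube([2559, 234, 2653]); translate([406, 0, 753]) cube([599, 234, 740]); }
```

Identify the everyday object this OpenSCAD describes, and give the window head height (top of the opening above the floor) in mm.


A wall with a window opening. The window head height is 1493 mm.

A wall with a rectangular opening subtracted — a window. Sill at z = 753, opening 740 mm tall, so the head is at 753 + 740 = 1493 mm.


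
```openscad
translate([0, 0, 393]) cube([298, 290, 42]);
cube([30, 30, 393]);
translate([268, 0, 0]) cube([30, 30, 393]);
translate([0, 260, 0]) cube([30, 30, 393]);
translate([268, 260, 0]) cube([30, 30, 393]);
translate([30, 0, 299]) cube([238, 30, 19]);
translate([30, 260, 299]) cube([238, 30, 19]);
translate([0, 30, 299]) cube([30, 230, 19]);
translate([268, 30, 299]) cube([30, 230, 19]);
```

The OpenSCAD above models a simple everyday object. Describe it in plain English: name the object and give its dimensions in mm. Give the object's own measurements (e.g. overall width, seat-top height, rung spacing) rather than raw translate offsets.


A four-legged stool. The seat is a 298×290×42 mm slab whose top surface is at z = 435 mm; four square legs, each 30×30 mm in cross-section, run from the floor (z = 0) to the underside of the seat, each flush with a corner of the seat. Four stretchers, 30 mm wide and 19 mm tall, connect adjacent legs with their undersides at z = 299 mm, each running between the inner faces of the legs it joins and aligned with the legs' outer faces on the other axis.


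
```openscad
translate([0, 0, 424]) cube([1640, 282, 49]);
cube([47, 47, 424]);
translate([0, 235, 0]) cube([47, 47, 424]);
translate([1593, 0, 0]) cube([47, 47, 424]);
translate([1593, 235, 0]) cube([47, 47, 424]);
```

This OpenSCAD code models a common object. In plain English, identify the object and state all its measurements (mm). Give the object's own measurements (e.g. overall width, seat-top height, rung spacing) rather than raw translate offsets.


A bench: a 1640×282 mm seat slab, 49 mm thick, top at z = 473 mm, on four 47×47 mm square legs flush with the seat corners and standing on z = 0.


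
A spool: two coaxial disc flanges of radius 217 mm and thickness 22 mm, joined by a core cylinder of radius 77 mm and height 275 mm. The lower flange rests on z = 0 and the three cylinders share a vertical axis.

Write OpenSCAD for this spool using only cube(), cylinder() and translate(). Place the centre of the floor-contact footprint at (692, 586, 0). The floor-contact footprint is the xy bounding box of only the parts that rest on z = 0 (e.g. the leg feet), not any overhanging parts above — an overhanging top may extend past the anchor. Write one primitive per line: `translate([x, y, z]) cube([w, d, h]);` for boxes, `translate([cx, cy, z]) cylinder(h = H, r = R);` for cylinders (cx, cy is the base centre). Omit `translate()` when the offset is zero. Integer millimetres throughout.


translate([692, 586, 0]) cylinder(h = 22, r = 217);
translate([692, 586, 22]) cylinder(h = 275, r = 77);
translate([692, 586, 297]) cylinder(h = 22, r = 217);


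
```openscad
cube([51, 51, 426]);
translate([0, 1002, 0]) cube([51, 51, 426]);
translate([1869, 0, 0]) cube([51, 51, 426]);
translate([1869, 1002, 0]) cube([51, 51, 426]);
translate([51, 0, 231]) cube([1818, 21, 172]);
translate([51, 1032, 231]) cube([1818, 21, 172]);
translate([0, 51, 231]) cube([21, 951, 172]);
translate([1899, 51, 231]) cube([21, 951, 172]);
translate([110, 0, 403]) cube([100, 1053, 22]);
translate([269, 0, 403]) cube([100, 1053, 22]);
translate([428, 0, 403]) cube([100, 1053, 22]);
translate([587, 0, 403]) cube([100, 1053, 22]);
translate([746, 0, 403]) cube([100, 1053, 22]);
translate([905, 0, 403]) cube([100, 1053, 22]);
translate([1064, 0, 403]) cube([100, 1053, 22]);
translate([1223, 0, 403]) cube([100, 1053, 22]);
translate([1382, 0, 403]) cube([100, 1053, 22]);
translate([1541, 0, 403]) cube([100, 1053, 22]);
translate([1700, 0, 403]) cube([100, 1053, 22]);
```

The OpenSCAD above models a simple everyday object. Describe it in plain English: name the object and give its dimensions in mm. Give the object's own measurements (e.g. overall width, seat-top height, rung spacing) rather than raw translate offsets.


A bed frame 1920 mm long (x) by 1053 mm wide (y). Four 51×51 mm corner posts, 426 mm tall, at the corners of the footprint. Four rails of 21 mm thickness and 172 mm height run between adjacent posts with their undersides at z = 231 mm, their outer faces flush with the outside of the frame (the two x-running rails run between the posts' inner faces; the two y-running rails run between the posts' inner faces). 11 slats, each 100 mm wide (x) and 22 mm thick, lie across the top of the two x-running rails, running the full 1053 mm width of the frame in y; along x they sit between the end posts with a 59 mm gap after the −x posts and between neighbouring slats, leaving 69 mm before the +x posts.


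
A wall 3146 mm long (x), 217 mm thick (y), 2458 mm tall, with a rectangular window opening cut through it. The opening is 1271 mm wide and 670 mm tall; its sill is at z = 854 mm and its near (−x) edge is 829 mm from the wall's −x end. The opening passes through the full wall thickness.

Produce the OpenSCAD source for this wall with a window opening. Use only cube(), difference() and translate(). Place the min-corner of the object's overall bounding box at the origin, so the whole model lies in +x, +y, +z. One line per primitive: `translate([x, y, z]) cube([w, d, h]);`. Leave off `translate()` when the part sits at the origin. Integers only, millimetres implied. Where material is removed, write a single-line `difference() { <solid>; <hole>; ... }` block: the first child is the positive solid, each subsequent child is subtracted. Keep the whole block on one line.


difference() { cube([3146, 217, 2458]); translate([829, 0, 854]) cube([1271, 217, 670]); }


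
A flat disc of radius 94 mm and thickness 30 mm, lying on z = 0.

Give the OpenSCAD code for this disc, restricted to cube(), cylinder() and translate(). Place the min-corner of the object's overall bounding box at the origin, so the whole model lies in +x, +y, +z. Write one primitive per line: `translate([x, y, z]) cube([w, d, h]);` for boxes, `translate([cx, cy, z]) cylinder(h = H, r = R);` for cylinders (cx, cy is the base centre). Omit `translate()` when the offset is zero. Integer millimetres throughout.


translate([94, 94, 0]) cylinder(h = 30, r = 94);


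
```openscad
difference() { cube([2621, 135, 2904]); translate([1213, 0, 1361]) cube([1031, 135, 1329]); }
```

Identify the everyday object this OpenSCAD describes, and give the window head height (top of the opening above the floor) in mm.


A wall with a window opening. The window head height is 2690 mm.

A wall with a rectangular opening subtracted — a window. Sill at z = 1361, opening 1329 mm tall, so the head is at 1361 + 1329 = 2690 mm.


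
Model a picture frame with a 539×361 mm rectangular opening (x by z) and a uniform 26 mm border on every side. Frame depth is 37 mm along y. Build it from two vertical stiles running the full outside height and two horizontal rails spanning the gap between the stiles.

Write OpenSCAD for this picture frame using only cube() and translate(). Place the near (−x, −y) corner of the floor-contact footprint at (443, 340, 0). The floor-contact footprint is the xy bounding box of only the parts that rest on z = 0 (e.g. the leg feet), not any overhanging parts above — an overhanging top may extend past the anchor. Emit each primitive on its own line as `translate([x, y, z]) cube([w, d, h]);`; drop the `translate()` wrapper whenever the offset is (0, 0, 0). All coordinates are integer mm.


translate([443, 340, 0]) cube([26, 37, 413]);
translate([1008, 340, 0]) cube([26, 37, 413]);
translate([469, 340, 0]) cube([539, 37, 26]);
translate([469, 340, 387]) cube([539, 37, 26]);


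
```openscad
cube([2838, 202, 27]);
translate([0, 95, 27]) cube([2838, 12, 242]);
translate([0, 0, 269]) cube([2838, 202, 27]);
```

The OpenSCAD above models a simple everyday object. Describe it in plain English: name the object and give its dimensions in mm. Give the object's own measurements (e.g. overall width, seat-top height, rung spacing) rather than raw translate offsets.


An I-beam lying along x, 2838 mm long. Overall section height 296 mm. Two flanges 202 mm wide (y) and 27 mm thick, one on the floor and one at the top; a web 12 mm thick runs between them, centred on the flange width.


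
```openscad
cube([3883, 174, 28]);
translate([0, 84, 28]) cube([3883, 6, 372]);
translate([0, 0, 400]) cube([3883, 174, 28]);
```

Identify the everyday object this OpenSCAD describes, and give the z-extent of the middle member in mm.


An I-beam. The web height is 372 mm.

Two wide flanges with a thin centred web — an I-beam. Overall 428 mm minus two 28 mm flanges gives a web of 428 − 2·28 = 372 mm.


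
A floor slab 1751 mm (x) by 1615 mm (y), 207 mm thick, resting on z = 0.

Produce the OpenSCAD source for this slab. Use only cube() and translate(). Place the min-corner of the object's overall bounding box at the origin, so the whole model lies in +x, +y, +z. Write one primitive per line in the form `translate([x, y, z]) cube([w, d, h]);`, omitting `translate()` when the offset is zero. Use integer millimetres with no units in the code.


cube([1751, 1615, 207]);


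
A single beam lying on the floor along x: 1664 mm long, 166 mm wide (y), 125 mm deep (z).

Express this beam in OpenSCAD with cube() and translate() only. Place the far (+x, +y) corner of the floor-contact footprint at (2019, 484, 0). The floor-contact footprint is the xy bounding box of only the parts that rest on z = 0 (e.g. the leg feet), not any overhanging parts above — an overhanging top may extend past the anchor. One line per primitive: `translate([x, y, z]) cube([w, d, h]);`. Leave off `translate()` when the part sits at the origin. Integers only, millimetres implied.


translate([355, 318, 0]) cube([1664, 166, 125]);


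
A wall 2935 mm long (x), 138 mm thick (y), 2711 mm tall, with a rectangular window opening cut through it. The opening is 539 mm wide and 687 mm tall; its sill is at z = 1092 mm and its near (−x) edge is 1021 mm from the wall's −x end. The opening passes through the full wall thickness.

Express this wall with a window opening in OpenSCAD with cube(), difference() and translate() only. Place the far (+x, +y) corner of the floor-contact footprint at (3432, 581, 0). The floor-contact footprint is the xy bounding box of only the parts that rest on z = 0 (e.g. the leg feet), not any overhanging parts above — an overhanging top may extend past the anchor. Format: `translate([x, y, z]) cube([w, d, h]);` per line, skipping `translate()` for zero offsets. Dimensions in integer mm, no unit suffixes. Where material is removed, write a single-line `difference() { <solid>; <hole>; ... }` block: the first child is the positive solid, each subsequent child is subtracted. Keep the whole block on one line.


difference() { translate([497, 443, 0]) cube([2935, 138, 2711]); translate([1518, 443, 1092]) cube([539, 138, 687]); }


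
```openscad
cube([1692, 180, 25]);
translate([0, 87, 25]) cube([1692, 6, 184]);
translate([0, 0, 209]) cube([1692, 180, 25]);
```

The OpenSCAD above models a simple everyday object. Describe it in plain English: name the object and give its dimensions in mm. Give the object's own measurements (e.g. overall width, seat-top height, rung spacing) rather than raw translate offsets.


An I-beam lying along x, 1692 mm long. Overall section height 234 mm. Two flanges 180 mm wide (y) and 25 mm thick, one on the floor and one at the top; a web 6 mm thick runs between them, centred on the flange width.


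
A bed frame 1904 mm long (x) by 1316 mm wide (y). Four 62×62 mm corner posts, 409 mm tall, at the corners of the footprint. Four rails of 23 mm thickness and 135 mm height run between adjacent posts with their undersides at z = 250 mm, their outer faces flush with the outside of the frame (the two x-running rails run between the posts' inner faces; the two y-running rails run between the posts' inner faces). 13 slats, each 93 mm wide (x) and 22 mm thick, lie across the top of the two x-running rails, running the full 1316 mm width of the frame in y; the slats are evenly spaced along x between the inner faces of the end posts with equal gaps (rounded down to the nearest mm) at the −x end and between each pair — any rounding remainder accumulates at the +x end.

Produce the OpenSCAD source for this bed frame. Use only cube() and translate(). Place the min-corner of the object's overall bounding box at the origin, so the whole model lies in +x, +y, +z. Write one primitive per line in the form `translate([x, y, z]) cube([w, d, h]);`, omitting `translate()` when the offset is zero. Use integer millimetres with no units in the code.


// slat z = rail_z + rail_h = 250 + 135 = 385
// slat gap = ⌊(1780 − 13·93) / 14⌋ = 40
cube([62, 62, 409]);
translate([0, 1254, 0]) cube([62, 62, 409]);
translate([1842, 0, 0]) cube([62, 62, 409]);
translate([1842, 1254, 0]) cube([62, 62, 409]);
translate([62, 0, 250]) cube([1780, 23, 135]);
translate([62, 1293, 250]) cube([1780, 23, 135]);
translate([0, 62, 250]) cube([23, 1192, 135]);
translate([1881, 62, 250]) cube([23, 1192, 135]);
translate([102, 0, 385]) cube([93, 1316, 22]);
translate([235, 0, 385]) cube([93, 1316, 22]);
translate([368, 0, 385]) cube([93, 1316, 22]);
translate([501, 0, 385]) cube([93, 1316, 22]);
translate([634, 0, 385]) cube([93, 1316, 22]);
translate([767, 0, 385]) cube([93, 1316, 22]);
translate([900, 0, 385]) cube([93, 1316, 22]);
translate([1033, 0, 385]) cube([93, 1316, 22]);
translate([1166, 0, 385]) cube([93, 1316, 22]);
translate([1299, 0, 385]) cube([93, 1316, 22]);
translate([1432, 0, 385]) cube([93, 1316, 22]);
translate([1565, 0, 385]) cube([93, 1316, 22]);
translate([1698, 0, 385]) cube([93, 1316, 22]);


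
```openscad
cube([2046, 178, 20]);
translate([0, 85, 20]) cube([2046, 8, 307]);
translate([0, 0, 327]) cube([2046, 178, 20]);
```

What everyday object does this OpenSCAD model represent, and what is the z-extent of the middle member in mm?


An I-beam. The web height is 307 mm.

Two wide flanges with a thin centred web — an I-beam. Overall 347 mm minus two 20 mm flanges gives a web of 347 − 2·20 = 307 mm.


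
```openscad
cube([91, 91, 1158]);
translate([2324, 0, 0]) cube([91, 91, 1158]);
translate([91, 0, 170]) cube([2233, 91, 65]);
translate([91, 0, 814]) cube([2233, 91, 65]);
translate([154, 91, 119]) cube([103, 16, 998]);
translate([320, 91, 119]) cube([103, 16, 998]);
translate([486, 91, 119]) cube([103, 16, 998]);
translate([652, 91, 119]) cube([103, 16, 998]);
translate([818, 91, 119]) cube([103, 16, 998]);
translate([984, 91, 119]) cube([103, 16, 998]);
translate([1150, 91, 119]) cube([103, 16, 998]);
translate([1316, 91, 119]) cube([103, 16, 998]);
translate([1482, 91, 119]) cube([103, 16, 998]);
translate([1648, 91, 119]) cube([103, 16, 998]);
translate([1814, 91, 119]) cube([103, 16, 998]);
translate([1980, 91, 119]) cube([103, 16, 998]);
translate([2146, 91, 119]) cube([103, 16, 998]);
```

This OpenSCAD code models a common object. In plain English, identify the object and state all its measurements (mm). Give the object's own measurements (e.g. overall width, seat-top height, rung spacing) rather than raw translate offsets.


A fence section. Two 91×91 mm posts, 1158 mm tall, stand on the floor with a clear span of 2233 mm between their inner faces. Two horizontal rails of 91×65 mm section span the gap between the posts with their undersides at z = 170 mm and z = 814 mm, flush with the posts' −y face. 13 pickets, each 103 mm wide, 16 mm thick and 998 mm tall, are fixed to the +y face of the rails with their bottoms at z = 119 mm, spaced across the span with a 63 mm gap after the −x post and between neighbouring pickets, with 75 mm left before the +x post.


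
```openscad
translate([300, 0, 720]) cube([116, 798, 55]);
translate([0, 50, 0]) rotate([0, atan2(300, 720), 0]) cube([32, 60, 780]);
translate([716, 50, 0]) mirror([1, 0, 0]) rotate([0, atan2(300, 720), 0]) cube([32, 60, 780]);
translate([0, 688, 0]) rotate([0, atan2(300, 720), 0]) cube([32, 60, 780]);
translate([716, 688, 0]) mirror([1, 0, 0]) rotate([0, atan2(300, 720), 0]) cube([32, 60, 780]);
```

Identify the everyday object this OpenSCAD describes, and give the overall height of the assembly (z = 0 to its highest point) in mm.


A sawhorse. The overall height is 775 mm.

A beam across two mirrored pairs of raked legs — a sawhorse. The beam's underside is at z = 720 (matching the legs' vertical rise in atan2(300, 720)) and the beam is 55 mm tall, so its top is at 720 + 55 = 775 mm. The raked legs top out at the beam's underside, so that is the highest point.


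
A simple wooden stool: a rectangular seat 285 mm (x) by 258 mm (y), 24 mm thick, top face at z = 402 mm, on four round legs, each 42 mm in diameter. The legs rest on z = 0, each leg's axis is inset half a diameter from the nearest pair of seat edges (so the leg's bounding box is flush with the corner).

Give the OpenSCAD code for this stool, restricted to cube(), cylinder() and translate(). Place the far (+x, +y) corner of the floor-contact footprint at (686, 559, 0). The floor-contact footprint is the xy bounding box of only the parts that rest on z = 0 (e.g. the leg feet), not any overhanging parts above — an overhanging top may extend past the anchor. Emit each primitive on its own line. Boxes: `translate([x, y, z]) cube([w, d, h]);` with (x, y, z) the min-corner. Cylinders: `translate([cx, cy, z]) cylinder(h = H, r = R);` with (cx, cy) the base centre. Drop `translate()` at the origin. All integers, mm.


translate([401, 301, 378]) cube([285, 258, 24]);
translate([422, 322, 0]) cylinder(h = 378, r = 21);
translate([665, 322, 0]) cylinder(h = 378, r = 21);
translate([422, 538, 0]) cylinder(h = 378, r = 21);
translate([665, 538, 0]) cylinder(h = 378, r = 21);


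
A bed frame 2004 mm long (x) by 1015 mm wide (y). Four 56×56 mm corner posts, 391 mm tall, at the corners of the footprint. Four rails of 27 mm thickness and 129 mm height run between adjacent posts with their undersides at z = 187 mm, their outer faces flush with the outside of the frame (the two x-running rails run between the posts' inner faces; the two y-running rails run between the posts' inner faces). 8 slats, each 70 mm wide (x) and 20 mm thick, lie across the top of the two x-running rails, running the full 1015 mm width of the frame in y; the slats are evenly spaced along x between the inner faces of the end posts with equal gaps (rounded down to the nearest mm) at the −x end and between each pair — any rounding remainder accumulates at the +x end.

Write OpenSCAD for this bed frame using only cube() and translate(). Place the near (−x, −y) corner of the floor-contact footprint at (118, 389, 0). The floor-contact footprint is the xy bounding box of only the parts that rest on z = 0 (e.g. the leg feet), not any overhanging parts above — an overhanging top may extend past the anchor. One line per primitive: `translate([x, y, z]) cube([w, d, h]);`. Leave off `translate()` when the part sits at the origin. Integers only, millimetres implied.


translate([118, 389, 0]) cube([56, 56, 391]);
translate([118, 1348, 0]) cube([56, 56, 391]);
translate([2066, 389, 0]) cube([56, 56, 391]);
translate([2066, 1348, 0]) cube([56, 56, 391]);
translate([174, 389, 187]) cube([1892, 27, 129]);
translate([174, 1377, 187]) cube([1892, 27, 129]);
translate([118, 445, 187]) cube([27, 903, 129]);
translate([2095, 445, 187]) cube([27, 903, 129]);
translate([322, 389, 316]) cube([70, 1015, 20]);
translate([540, 389, 316]) cube([70, 1015, 20]);
translate([758, 389, 316]) cube([70, 1015, 20]);
translate([976, 389, 316]) cube([70, 1015, 20]);
translate([1194, 389, 316]) cube([70, 1015, 20]);
translate([1412, 389, 316]) cube([70, 1015, 20]);
translate([1630, 389, 316]) cube([70, 1015, 20]);
translate([1848, 389, 316]) cube([70, 1015, 20]);
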